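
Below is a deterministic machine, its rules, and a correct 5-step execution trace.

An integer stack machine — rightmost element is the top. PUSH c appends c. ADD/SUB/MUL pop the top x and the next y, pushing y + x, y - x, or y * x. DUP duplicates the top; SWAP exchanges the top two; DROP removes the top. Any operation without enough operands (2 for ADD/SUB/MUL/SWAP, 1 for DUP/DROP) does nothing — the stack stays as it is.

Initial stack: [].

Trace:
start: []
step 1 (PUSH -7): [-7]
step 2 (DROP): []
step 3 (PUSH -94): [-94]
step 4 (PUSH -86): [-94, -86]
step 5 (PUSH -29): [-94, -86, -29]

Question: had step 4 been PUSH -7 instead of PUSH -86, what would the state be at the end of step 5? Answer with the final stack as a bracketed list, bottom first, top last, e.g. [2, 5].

(re-executing from step 4 with the substitution; state before step 4: [-94])
step 4 (PUSH -7): [-94, -7]
step 5 (PUSH -29): [-94, -7, -29]

[-94, -7, -29]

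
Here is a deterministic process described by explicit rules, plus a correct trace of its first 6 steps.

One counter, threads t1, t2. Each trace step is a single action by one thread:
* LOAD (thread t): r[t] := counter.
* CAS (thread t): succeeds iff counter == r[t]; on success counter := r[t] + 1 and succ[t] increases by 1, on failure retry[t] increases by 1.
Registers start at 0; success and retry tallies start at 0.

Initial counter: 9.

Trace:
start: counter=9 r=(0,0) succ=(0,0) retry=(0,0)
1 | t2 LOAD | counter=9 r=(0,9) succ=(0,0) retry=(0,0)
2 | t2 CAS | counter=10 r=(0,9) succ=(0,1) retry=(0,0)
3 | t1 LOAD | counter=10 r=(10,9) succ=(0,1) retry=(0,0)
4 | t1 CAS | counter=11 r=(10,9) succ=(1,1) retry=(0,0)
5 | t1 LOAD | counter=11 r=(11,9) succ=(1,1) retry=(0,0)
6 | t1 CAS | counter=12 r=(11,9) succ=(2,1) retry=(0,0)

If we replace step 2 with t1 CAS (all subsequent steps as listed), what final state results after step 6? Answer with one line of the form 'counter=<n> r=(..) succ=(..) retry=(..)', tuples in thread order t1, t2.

counter=11 r=(10,9) succ=(2,0) retry=(1,0)

(re-executing from step 2 with the substitution; state before step 2: counter=9 r=(0,9) succ=(0,0) retry=(0,0))
2 | t1 CAS | counter=9 r=(0,9) succ=(0,0) retry=(1,0)
3 | t1 LOAD | counter=9 r=(9,9) succ=(0,0) retry=(1,0)
4 | t1 CAS | counter=10 r=(9,9) succ=(1,0) retry=(1,0)
5 | t1 LOAD | counter=10 r=(10,9) succ=(1,0) retry=(1,0)
6 | t1 CAS | counter=11 r=(10,9) succ=(2,0) retry=(1,0)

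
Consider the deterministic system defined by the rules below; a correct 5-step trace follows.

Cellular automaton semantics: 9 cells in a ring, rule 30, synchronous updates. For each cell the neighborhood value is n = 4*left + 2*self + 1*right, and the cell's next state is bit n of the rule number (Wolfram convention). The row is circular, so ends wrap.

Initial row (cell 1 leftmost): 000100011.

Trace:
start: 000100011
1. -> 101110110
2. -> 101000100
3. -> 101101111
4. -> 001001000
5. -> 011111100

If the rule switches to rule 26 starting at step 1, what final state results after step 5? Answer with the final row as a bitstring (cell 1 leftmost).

(re-executing steps 1..5 under rule 26; state before step 1: 000100011)
1. -> 101010110
2. -> 000000100
3. -> 000001010
4. -> 000010001
5. -> 100101010

100101010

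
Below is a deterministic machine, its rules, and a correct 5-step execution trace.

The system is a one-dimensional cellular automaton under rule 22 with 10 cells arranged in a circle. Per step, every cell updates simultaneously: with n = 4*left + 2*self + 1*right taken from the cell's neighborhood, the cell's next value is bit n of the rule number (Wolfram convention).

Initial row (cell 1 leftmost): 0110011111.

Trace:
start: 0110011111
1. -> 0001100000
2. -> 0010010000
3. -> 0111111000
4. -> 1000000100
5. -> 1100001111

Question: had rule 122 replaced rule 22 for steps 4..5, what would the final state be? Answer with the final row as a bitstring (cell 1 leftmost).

1110011111

(re-executing steps 4..5 under rule 122; state before step 4: 0111111000)
4. -> 1100001100
5. -> 1110011111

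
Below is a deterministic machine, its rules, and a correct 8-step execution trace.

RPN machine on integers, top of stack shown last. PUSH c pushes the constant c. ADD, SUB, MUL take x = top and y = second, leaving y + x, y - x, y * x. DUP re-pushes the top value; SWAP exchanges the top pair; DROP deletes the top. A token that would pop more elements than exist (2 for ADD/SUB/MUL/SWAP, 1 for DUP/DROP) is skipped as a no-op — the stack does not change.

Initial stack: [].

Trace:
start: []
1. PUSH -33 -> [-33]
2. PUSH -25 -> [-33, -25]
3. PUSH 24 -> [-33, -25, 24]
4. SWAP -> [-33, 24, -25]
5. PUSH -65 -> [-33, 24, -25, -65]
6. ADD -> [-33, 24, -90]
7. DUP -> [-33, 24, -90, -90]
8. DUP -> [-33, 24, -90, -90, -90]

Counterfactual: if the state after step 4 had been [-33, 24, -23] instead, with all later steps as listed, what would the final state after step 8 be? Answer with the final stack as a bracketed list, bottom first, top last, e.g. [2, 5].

[-33, 24, -88, -88, -88]

state after step 4 := [-33, 24, -23]
5. PUSH -65 -> [-33, 24, -23, -65]
6. ADD -> [-33, 24, -88]
7. DUP -> [-33, 24, -88, -88]
8. DUP -> [-33, 24, -88, -88, -88]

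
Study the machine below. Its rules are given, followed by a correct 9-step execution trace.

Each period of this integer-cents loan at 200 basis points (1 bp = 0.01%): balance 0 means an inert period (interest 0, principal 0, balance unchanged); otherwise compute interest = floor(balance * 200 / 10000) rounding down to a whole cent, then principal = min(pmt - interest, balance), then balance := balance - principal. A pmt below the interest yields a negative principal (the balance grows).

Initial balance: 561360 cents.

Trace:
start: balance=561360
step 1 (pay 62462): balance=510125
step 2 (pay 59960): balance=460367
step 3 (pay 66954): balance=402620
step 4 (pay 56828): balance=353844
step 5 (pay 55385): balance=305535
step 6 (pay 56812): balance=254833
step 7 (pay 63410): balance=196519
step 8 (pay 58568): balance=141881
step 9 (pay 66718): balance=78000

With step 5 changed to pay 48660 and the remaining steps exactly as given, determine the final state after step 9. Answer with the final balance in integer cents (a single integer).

(re-executing from step 5 with the substitution; state before step 5: balance=353844)
step 5 (pay 48660): balance=312260
step 6 (pay 56812): balance=261693
step 7 (pay 63410): balance=203516
step 8 (pay 58568): balance=149018
step 9 (pay 66718): balance=85280

85280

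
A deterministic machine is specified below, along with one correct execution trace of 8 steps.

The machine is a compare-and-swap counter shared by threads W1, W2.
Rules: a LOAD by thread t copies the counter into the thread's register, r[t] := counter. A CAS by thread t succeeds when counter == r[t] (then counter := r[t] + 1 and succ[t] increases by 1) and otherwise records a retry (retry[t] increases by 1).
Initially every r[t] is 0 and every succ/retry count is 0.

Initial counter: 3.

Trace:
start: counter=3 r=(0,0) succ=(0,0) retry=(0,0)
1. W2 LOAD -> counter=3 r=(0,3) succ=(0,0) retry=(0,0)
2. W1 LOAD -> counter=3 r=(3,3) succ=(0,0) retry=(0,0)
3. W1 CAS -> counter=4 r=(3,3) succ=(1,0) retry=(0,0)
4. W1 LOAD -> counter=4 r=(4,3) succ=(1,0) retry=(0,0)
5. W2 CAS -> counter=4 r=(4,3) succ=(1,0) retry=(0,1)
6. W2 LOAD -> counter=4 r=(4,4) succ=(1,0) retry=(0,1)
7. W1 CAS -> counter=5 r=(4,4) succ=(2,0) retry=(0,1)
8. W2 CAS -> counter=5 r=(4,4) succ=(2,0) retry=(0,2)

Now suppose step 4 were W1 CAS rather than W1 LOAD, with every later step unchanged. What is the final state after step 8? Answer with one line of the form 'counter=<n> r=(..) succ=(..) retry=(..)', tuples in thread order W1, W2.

counter=5 r=(3,4) succ=(1,1) retry=(2,1)

(re-executing from step 4 with the substitution; state before step 4: counter=4 r=(3,3) succ=(1,0) retry=(0,0))
4. W1 CAS -> counter=4 r=(3,3) succ=(1,0) retry=(1,0)
5. W2 CAS -> counter=4 r=(3,3) succ=(1,0) retry=(1,1)
6. W2 LOAD -> counter=4 r=(3,4) succ=(1,0) retry=(1,1)
7. W1 CAS -> counter=4 r=(3,4) succ=(1,0) retry=(2,1)
8. W2 CAS -> counter=5 r=(3,4) succ=(1,1) retry=(2,1)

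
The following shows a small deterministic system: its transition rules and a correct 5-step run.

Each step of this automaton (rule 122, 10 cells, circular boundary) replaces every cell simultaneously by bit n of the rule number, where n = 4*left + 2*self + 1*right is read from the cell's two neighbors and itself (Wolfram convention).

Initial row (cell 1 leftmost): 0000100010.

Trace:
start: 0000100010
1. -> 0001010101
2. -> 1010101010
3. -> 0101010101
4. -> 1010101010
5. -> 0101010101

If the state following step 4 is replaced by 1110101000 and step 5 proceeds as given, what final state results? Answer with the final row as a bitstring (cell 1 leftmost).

state after step 4 := 1110101000
5. -> 1011010101

1011010101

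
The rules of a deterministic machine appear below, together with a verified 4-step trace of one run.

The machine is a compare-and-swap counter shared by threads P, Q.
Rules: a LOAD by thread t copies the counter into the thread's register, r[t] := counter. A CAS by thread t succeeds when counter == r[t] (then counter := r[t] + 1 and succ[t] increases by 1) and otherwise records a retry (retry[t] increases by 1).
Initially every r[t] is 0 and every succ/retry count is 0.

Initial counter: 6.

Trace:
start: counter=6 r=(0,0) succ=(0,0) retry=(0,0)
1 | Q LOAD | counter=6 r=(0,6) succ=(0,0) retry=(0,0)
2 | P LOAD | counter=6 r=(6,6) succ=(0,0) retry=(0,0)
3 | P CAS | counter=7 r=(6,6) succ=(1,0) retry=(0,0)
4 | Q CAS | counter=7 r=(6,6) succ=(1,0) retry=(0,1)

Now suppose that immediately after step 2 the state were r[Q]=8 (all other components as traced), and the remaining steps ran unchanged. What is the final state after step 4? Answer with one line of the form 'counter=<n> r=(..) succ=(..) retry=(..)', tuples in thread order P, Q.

counter=7 r=(6,8) succ=(1,0) retry=(0,1)

state after step 2 := counter=6 r=(6,8) succ=(0,0) retry=(0,0)
3 | P CAS | counter=7 r=(6,8) succ=(1,0) retry=(0,0)
4 | Q CAS | counter=7 r=(6,8) succ=(1,0) retry=(0,1)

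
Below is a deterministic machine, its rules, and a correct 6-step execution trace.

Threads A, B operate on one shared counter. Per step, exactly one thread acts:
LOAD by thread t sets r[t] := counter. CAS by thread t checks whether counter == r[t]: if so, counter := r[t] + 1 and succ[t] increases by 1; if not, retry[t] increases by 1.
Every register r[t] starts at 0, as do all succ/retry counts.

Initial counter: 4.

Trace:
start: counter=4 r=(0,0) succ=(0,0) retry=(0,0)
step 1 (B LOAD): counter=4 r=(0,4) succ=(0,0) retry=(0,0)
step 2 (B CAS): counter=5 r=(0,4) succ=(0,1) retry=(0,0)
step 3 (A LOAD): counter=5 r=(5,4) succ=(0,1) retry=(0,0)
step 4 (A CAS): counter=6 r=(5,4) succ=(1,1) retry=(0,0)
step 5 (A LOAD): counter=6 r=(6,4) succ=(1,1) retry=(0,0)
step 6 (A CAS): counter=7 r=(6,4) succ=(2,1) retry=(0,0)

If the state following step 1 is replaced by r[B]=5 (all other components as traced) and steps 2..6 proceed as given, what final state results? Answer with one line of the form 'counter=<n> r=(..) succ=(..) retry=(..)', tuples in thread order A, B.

counter=6 r=(5,5) succ=(2,0) retry=(0,1)

state after step 1 := counter=4 r=(0,5) succ=(0,0) retry=(0,0)
step 2 (B CAS): counter=4 r=(0,5) succ=(0,0) retry=(0,1)
step 3 (A LOAD): counter=4 r=(4,5) succ=(0,0) retry=(0,1)
step 4 (A CAS): counter=5 r=(4,5) succ=(1,0) retry=(0,1)
step 5 (A LOAD): counter=5 r=(5,5) succ=(1,0) retry=(0,1)
step 6 (A CAS): counter=6 r=(5,5) succ=(2,0) retry=(0,1)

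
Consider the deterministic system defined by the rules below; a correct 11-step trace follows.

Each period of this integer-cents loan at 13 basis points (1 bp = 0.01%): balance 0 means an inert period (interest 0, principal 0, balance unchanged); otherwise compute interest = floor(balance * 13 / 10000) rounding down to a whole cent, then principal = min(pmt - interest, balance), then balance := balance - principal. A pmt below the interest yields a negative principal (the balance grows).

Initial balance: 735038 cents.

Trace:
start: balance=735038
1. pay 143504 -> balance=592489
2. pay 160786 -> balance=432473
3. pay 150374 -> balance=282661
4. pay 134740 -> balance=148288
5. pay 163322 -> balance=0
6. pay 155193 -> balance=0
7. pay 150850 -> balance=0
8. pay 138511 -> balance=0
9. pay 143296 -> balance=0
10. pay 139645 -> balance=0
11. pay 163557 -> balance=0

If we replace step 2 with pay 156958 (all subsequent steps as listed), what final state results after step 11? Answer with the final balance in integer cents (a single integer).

0

(re-executing from step 2 with the substitution; state before step 2: balance=592489)
2. pay 156958 -> balance=436301
3. pay 150374 -> balance=286494
4. pay 134740 -> balance=152126
5. pay 163322 -> balance=0
6. pay 155193 -> balance=0
7. pay 150850 -> balance=0
8. pay 138511 -> balance=0
9. pay 143296 -> balance=0
10. pay 139645 -> balance=0
11. pay 163557 -> balance=0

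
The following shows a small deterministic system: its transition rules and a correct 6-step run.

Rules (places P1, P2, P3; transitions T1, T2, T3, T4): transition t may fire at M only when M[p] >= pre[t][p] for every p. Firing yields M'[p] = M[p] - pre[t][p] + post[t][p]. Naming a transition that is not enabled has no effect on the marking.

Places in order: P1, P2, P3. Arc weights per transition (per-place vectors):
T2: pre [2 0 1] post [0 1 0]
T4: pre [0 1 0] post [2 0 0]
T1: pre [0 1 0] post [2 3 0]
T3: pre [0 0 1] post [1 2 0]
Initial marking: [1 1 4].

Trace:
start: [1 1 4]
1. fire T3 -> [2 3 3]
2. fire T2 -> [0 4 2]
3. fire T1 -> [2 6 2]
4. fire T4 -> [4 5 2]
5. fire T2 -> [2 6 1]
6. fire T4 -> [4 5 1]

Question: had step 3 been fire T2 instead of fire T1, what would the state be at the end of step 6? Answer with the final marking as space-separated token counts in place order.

2 3 1

(re-executing from step 3 with the substitution; state before step 3: [0 4 2])
3. fire T2 -> [0 4 2]
4. fire T4 -> [2 3 2]
5. fire T2 -> [0 4 1]
6. fire T4 -> [2 3 1]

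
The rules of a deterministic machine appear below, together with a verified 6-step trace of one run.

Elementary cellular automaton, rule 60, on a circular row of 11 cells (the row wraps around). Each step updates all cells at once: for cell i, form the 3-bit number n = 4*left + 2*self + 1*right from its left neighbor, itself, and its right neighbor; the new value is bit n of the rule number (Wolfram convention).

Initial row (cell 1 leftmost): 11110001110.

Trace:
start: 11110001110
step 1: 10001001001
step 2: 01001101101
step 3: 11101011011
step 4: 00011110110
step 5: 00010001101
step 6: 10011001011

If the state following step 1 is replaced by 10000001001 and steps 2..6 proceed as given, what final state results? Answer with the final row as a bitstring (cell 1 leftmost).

10010101101

state after step 1 := 10000001001
step 2: 01000001101
step 3: 11100001011
step 4: 00010001110
step 5: 00011001001
step 6: 10010101101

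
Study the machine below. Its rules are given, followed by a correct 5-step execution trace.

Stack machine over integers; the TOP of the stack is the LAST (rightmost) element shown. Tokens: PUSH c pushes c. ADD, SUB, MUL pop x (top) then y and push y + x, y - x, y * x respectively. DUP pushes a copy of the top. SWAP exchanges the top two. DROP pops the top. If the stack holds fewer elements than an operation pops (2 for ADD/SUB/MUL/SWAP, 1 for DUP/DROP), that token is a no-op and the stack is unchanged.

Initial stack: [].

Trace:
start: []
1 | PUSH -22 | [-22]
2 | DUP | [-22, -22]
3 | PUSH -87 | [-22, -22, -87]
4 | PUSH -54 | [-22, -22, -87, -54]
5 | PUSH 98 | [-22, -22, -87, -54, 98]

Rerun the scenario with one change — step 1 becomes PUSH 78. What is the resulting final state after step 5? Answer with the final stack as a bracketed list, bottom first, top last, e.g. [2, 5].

[78, 78, -87, -54, 98]

(re-executing from step 1 with the substitution; state before step 1: [])
1 | PUSH 78 | [78]
2 | DUP | [78, 78]
3 | PUSH -87 | [78, 78, -87]
4 | PUSH -54 | [78, 78, -87, -54]
5 | PUSH 98 | [78, 78, -87, -54, 98]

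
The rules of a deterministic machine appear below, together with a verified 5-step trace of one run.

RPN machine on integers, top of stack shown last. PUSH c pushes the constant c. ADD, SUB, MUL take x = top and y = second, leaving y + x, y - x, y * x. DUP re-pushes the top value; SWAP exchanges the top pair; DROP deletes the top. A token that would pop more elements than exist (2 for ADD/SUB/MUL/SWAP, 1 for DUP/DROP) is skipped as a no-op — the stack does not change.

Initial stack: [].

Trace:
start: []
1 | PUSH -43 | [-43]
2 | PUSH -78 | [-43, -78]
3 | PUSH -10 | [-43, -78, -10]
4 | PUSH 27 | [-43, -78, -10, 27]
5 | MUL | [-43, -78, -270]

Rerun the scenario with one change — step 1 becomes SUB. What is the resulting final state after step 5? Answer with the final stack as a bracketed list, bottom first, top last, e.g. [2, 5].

[-78, -270]

(re-executing from step 1 with the substitution; state before step 1: [])
1 | SUB | []
2 | PUSH -78 | [-78]
3 | PUSH -10 | [-78, -10]
4 | PUSH 27 | [-78, -10, 27]
5 | MUL | [-78, -270]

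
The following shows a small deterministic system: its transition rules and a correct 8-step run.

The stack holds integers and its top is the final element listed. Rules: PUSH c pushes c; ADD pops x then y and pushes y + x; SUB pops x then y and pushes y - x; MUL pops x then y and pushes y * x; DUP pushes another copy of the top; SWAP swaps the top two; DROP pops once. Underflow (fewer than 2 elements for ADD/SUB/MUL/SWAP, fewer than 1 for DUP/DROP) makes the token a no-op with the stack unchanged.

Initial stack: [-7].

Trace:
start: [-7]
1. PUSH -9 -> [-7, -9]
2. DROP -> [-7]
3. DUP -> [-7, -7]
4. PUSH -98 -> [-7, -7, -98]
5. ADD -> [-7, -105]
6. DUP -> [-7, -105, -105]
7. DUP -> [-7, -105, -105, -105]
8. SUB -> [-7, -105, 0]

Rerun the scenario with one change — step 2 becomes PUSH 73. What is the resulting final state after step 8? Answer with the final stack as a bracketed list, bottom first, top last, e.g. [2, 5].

[-7, -9, 73, -25, 0]

(re-executing from step 2 with the substitution; state before step 2: [-7, -9])
2. PUSH 73 -> [-7, -9, 73]
3. DUP -> [-7, -9, 73, 73]
4. PUSH -98 -> [-7, -9, 73, 73, -98]
5. ADD -> [-7, -9, 73, -25]
6. DUP -> [-7, -9, 73, -25, -25]
7. DUP -> [-7, -9, 73, -25, -25, -25]
8. SUB -> [-7, -9, 73, -25, 0]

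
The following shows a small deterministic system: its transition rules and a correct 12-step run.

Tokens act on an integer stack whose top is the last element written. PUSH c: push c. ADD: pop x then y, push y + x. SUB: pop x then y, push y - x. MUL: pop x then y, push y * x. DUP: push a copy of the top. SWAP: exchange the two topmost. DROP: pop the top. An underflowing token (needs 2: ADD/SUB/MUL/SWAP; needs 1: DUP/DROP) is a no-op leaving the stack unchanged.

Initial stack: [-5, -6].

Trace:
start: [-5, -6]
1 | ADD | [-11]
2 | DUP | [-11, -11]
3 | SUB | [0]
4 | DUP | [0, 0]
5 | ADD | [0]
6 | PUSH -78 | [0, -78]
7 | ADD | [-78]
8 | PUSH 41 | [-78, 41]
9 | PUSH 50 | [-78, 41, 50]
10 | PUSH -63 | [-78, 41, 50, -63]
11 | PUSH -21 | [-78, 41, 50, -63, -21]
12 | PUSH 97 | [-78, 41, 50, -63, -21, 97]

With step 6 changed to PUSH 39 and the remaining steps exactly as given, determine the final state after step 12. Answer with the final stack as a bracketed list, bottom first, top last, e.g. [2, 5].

(re-executing from step 6 with the substitution; state before step 6: [0])
6 | PUSH 39 | [0, 39]
7 | ADD | [39]
8 | PUSH 41 | [39, 41]
9 | PUSH 50 | [39, 41, 50]
10 | PUSH -63 | [39, 41, 50, -63]
11 | PUSH -21 | [39, 41, 50, -63, -21]
12 | PUSH 97 | [39, 41, 50, -63, -21, 97]

[39, 41, 50, -63, -21, 97]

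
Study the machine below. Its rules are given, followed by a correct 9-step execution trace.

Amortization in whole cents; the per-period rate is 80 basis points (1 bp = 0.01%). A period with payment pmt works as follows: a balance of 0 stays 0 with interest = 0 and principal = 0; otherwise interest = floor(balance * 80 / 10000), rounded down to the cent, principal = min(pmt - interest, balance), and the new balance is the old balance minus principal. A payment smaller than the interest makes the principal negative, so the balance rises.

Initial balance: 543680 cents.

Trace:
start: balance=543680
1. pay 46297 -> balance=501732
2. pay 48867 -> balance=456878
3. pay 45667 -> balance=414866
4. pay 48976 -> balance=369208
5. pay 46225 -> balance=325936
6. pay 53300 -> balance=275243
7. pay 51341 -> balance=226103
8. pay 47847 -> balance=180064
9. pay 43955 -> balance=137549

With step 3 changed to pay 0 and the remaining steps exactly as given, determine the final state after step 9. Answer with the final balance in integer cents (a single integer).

(re-executing from step 3 with the substitution; state before step 3: balance=456878)
3. pay 0 -> balance=460533
4. pay 48976 -> balance=415241
5. pay 46225 -> balance=372337
6. pay 53300 -> balance=322015
7. pay 51341 -> balance=273250
8. pay 47847 -> balance=227589
9. pay 43955 -> balance=185454

185454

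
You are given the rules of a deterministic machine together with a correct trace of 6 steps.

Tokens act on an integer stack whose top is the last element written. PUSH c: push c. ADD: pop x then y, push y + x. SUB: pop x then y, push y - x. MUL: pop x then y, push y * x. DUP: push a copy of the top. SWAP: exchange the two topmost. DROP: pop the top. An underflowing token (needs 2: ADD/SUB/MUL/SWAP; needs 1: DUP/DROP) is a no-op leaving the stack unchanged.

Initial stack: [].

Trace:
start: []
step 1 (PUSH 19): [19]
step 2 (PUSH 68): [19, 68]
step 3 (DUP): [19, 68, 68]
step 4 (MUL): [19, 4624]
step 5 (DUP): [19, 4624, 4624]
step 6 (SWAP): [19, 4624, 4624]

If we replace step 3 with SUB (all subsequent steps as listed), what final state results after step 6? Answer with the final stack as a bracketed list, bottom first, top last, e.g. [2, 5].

(re-executing from step 3 with the substitution; state before step 3: [19, 68])
step 3 (SUB): [-49]
step 4 (MUL): [-49]
step 5 (DUP): [-49, -49]
step 6 (SWAP): [-49, -49]

[-49, -49]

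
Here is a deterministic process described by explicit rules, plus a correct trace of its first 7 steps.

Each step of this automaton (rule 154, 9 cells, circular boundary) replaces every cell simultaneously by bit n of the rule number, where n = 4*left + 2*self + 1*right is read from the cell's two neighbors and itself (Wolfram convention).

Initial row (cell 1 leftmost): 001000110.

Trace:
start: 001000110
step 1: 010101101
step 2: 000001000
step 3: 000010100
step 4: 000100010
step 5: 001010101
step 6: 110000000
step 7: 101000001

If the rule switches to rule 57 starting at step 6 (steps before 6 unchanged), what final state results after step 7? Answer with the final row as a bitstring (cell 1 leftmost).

(re-executing steps 6..7 under rule 57; state before step 6: 001010101)
step 6: 100101010
step 7: 010010101

010010101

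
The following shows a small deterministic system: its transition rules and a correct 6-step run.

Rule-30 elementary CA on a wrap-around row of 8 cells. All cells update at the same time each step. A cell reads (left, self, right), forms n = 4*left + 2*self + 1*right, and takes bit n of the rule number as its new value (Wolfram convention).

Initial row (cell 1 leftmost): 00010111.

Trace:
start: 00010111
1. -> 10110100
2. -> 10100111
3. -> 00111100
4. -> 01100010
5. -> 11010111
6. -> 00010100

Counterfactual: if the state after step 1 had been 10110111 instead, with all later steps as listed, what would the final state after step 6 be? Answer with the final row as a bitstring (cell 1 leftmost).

11110110

state after step 1 := 10110111
2. -> 00100100
3. -> 01111110
4. -> 11000001
5. -> 00100011
6. -> 11110110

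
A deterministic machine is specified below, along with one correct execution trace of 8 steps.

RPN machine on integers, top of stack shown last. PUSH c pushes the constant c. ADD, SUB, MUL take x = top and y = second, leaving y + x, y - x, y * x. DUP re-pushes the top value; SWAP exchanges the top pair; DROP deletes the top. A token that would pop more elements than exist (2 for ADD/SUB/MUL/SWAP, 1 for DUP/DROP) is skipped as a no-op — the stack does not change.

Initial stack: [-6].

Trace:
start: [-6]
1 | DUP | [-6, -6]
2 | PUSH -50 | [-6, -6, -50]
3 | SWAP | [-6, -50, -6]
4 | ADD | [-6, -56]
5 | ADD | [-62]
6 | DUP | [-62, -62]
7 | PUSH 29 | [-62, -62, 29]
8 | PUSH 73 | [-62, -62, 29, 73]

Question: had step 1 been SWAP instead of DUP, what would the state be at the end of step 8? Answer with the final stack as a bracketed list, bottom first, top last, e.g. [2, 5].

(re-executing from step 1 with the substitution; state before step 1: [-6])
1 | SWAP | [-6]
2 | PUSH -50 | [-6, -50]
3 | SWAP | [-50, -6]
4 | ADD | [-56]
5 | ADD | [-56]
6 | DUP | [-56, -56]
7 | PUSH 29 | [-56, -56, 29]
8 | PUSH 73 | [-56, -56, 29, 73]

[-56, -56, 29, 73]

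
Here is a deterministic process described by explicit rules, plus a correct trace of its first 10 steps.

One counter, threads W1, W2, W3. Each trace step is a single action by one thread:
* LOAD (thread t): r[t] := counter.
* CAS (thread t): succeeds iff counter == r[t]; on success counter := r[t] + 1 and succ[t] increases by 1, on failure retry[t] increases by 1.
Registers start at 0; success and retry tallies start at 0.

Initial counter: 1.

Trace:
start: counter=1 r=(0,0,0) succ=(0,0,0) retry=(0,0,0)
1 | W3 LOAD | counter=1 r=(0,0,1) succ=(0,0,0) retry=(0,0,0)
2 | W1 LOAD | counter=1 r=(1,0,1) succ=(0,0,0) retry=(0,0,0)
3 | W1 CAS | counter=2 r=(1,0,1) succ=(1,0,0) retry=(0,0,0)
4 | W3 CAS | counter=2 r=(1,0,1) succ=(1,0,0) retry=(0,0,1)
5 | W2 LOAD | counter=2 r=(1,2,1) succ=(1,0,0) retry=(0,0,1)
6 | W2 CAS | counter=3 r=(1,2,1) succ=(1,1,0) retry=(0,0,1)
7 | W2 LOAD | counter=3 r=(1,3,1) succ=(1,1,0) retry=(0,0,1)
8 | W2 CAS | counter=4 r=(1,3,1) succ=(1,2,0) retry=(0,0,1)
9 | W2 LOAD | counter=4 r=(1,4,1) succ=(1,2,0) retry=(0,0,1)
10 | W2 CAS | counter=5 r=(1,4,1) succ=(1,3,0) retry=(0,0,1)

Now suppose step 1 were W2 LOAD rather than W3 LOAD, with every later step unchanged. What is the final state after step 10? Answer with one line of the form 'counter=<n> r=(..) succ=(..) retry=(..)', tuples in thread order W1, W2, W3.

counter=5 r=(1,4,0) succ=(1,3,0) retry=(0,0,1)

(re-executing from step 1 with the substitution; state before step 1: counter=1 r=(0,0,0) succ=(0,0,0) retry=(0,0,0))
1 | W2 LOAD | counter=1 r=(0,1,0) succ=(0,0,0) retry=(0,0,0)
2 | W1 LOAD | counter=1 r=(1,1,0) succ=(0,0,0) retry=(0,0,0)
3 | W1 CAS | counter=2 r=(1,1,0) succ=(1,0,0) retry=(0,0,0)
4 | W3 CAS | counter=2 r=(1,1,0) succ=(1,0,0) retry=(0,0,1)
5 | W2 LOAD | counter=2 r=(1,2,0) succ=(1,0,0) retry=(0,0,1)
6 | W2 CAS | counter=3 r=(1,2,0) succ=(1,1,0) retry=(0,0,1)
7 | W2 LOAD | counter=3 r=(1,3,0) succ=(1,1,0) retry=(0,0,1)
8 | W2 CAS | counter=4 r=(1,3,0) succ=(1,2,0) retry=(0,0,1)
9 | W2 LOAD | counter=4 r=(1,4,0) succ=(1,2,0) retry=(0,0,1)
10 | W2 CAS | counter=5 r=(1,4,0) succ=(1,3,0) retry=(0,0,1)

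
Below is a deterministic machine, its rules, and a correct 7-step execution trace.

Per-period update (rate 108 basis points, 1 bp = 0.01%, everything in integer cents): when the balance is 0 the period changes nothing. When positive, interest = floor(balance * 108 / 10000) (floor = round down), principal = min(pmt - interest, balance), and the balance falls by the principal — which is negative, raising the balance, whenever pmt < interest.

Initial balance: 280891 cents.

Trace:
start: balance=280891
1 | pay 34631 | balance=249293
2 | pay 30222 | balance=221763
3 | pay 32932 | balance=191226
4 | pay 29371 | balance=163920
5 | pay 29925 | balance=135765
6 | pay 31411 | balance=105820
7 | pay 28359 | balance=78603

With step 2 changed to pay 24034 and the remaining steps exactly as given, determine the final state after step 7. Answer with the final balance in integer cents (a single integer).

(re-executing from step 2 with the substitution; state before step 2: balance=249293)
2 | pay 24034 | balance=227951
3 | pay 32932 | balance=197480
4 | pay 29371 | balance=170241
5 | pay 29925 | balance=142154
6 | pay 31411 | balance=112278
7 | pay 28359 | balance=85131

85131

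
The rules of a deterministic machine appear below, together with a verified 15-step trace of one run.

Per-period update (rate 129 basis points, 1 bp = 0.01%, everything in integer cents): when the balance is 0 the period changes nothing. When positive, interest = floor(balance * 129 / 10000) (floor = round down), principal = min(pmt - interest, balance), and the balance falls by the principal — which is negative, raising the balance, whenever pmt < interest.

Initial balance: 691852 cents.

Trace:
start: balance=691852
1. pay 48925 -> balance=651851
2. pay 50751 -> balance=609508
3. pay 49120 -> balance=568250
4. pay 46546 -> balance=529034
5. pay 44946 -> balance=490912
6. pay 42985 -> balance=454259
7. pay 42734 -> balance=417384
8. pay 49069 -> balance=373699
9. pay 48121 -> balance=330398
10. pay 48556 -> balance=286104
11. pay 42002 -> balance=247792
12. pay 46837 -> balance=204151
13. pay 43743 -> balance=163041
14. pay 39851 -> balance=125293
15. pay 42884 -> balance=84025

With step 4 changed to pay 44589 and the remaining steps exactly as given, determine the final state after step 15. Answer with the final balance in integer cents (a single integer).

86279

(re-executing from step 4 with the substitution; state before step 4: balance=568250)
4. pay 44589 -> balance=530991
5. pay 44946 -> balance=492894
6. pay 42985 -> balance=456267
7. pay 42734 -> balance=419418
8. pay 49069 -> balance=375759
9. pay 48121 -> balance=332485
10. pay 48556 -> balance=288218
11. pay 42002 -> balance=249934
12. pay 46837 -> balance=206321
13. pay 43743 -> balance=165239
14. pay 39851 -> balance=127519
15. pay 42884 -> balance=86279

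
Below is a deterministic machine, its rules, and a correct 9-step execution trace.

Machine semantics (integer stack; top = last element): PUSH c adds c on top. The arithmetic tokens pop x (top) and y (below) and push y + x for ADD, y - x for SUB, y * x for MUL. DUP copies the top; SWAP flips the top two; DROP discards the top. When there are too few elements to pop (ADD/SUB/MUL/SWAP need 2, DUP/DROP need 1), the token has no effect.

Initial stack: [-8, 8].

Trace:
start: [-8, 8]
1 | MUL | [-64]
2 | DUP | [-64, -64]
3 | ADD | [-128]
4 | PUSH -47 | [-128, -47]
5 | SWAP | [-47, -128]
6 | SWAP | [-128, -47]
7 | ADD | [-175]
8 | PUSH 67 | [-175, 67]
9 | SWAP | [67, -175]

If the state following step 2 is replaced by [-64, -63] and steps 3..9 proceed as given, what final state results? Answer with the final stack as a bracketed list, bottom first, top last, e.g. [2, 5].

[67, -174]

state after step 2 := [-64, -63]
3 | ADD | [-127]
4 | PUSH -47 | [-127, -47]
5 | SWAP | [-47, -127]
6 | SWAP | [-127, -47]
7 | ADD | [-174]
8 | PUSH 67 | [-174, 67]
9 | SWAP | [67, -174]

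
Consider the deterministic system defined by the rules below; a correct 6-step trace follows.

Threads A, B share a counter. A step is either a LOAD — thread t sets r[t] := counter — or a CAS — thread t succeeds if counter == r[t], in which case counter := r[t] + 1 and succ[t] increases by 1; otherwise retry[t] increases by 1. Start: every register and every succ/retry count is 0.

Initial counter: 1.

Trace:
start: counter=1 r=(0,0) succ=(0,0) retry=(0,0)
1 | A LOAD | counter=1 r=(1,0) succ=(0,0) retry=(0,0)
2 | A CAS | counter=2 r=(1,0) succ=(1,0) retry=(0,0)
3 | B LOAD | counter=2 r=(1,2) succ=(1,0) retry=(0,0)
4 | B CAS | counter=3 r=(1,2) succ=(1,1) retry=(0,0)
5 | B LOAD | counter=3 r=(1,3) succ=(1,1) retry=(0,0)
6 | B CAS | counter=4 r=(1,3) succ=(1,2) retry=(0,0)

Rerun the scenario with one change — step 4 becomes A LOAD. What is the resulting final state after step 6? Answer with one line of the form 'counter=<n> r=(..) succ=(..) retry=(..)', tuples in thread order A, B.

counter=3 r=(2,2) succ=(1,1) retry=(0,0)

(re-executing from step 4 with the substitution; state before step 4: counter=2 r=(1,2) succ=(1,0) retry=(0,0))
4 | A LOAD | counter=2 r=(2,2) succ=(1,0) retry=(0,0)
5 | B LOAD | counter=2 r=(2,2) succ=(1,0) retry=(0,0)
6 | B CAS | counter=3 r=(2,2) succ=(1,1) retry=(0,0)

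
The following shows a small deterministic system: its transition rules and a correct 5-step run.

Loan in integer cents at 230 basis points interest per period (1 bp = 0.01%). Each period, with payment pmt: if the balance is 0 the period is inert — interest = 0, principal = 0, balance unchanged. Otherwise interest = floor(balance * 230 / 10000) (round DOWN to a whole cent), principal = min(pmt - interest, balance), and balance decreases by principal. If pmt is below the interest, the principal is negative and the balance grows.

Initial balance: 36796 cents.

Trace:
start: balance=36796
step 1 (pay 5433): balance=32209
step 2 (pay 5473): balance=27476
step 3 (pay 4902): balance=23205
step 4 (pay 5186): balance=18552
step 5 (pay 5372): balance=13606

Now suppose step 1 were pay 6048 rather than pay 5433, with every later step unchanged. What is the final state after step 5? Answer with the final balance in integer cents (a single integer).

(re-executing from step 1 with the substitution; state before step 1: balance=36796)
step 1 (pay 6048): balance=31594
step 2 (pay 5473): balance=26847
step 3 (pay 4902): balance=22562
step 4 (pay 5186): balance=17894
step 5 (pay 5372): balance=12933

12933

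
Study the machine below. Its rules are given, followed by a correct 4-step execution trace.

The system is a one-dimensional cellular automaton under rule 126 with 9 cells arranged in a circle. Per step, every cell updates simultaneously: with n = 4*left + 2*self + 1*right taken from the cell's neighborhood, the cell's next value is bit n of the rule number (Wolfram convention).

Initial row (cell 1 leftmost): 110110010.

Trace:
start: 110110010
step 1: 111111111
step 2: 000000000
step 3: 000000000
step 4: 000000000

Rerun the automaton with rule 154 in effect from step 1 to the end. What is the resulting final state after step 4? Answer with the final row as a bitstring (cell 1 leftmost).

(re-executing steps 1..4 under rule 154; state before step 1: 110110010)
step 1: 100101100
step 2: 011001011
step 3: 010110010
step 4: 100101101

100101101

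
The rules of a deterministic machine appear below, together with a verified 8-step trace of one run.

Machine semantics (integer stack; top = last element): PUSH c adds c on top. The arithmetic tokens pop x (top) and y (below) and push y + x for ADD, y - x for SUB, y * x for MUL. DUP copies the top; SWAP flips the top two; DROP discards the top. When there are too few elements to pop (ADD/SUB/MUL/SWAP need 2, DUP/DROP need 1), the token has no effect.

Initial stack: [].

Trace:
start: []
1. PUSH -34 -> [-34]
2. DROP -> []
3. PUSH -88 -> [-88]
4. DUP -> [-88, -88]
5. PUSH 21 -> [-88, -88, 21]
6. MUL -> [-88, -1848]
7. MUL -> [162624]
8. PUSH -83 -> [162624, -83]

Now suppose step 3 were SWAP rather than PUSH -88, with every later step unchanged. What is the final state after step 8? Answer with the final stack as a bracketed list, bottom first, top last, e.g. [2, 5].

[21, -83]

(re-executing from step 3 with the substitution; state before step 3: [])
3. SWAP -> []
4. DUP -> []
5. PUSH 21 -> [21]
6. MUL -> [21]
7. MUL -> [21]
8. PUSH -83 -> [21, -83]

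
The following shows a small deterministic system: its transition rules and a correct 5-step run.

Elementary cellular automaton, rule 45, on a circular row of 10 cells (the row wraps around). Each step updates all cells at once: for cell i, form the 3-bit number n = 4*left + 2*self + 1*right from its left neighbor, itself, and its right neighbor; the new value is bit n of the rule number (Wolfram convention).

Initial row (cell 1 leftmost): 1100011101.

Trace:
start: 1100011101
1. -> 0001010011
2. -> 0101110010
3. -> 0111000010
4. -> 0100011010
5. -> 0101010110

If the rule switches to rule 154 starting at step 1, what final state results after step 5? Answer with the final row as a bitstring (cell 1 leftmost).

1110011010

(re-executing steps 1..5 under rule 154; state before step 1: 1100011101)
1. -> 1010111001
2. -> 0000110111
3. -> 1001100110
4. -> 0111011100
5. -> 1110011010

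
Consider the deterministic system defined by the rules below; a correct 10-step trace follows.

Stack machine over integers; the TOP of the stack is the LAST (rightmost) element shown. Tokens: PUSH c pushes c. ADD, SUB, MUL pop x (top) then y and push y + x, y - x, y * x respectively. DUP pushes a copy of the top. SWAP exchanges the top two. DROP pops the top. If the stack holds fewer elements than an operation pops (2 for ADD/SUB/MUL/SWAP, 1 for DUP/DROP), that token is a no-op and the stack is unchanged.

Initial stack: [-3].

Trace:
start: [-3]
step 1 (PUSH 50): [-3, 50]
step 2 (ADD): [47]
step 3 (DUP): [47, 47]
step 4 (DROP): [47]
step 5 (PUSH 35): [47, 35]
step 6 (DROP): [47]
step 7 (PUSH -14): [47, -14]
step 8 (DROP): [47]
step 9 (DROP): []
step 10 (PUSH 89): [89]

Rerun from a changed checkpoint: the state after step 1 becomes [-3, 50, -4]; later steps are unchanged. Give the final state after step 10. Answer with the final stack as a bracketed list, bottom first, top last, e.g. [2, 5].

[-3, 89]

state after step 1 := [-3, 50, -4]
step 2 (ADD): [-3, 46]
step 3 (DUP): [-3, 46, 46]
step 4 (DROP): [-3, 46]
step 5 (PUSH 35): [-3, 46, 35]
step 6 (DROP): [-3, 46]
step 7 (PUSH -14): [-3, 46, -14]
step 8 (DROP): [-3, 46]
step 9 (DROP): [-3]
step 10 (PUSH 89): [-3, 89]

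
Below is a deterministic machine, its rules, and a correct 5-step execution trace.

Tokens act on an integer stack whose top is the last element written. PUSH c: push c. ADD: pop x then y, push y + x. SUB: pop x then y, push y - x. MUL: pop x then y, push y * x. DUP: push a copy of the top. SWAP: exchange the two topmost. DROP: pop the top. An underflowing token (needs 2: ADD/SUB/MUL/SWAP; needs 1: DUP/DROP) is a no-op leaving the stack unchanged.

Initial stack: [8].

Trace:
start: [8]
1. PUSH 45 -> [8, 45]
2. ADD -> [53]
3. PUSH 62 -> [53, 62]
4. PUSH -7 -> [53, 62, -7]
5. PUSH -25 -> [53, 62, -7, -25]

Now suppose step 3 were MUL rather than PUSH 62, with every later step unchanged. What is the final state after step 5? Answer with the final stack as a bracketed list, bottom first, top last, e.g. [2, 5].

[53, -7, -25]

(re-executing from step 3 with the substitution; state before step 3: [53])
3. MUL -> [53]
4. PUSH -7 -> [53, -7]
5. PUSH -25 -> [53, -7, -25]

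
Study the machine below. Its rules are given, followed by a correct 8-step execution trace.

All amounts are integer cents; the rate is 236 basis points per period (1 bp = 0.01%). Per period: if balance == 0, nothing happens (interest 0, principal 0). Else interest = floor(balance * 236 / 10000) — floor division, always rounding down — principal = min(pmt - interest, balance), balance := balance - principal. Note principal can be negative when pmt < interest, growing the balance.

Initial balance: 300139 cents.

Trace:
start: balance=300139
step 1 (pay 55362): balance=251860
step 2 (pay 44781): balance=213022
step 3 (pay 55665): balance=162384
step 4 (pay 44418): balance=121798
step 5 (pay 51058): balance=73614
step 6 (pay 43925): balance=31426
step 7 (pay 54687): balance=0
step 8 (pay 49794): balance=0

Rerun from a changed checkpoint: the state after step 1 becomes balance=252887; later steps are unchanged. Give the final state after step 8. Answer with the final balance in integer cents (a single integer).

state after step 1 := balance=252887
step 2 (pay 44781): balance=214074
step 3 (pay 55665): balance=163461
step 4 (pay 44418): balance=122900
step 5 (pay 51058): balance=74742
step 6 (pay 43925): balance=32580
step 7 (pay 54687): balance=0
step 8 (pay 49794): balance=0

0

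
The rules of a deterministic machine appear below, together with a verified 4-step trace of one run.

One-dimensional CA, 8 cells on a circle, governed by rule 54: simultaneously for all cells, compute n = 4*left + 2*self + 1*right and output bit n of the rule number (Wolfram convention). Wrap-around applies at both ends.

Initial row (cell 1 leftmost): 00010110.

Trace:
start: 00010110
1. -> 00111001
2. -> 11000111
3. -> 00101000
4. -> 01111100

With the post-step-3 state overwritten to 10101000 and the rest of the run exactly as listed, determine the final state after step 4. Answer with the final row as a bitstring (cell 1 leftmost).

state after step 3 := 10101000
4. -> 11111101

11111101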